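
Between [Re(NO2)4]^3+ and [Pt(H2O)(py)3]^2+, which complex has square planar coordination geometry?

[Pt(H2O)(py)3]^2+

For [Re(NO2)4]^3+: Summing ligand charges against the +3 overall charge gives an oxidation state of +7 for rhenium. Group 7 minus oxidation state 7 gives a d⁰ configuration. A d⁰ ion has no crystal-field stabilisation preference between square planar and tetrahedral, so four ligands adopt the sterically favoured tetrahedral geometry. → tetrahedral.
For [Pt(H2O)(py)3]^2+: Water is neutral; pyridine is neutral; balancing the +2 overall charge requires Pt(II). Group 10 minus oxidation state 2 gives a d⁸ configuration. A 5d d⁸ ion has a large crystal-field splitting; square planar leaves the high-energy d_{x²−y²} orbital empty and maximises CFSE. → square planar.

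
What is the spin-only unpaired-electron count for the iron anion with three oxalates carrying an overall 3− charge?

5 unpaired electrons

Summing ligand charges against the −3 overall charge gives an oxidation state of +3 for iron.
Iron is a group-8 element; Fe(III) is therefore d⁵.
Counting donor atoms: 3×oxalate (bidentate) → 6 donors. Coordination number = 6.
The spin state decides the count: Oxalate is a weak-field ligand for a first-row metal, so the complex is high-spin.
An octahedral high-spin d⁵ ion is t₂g³e_g², giving 5 unpaired electrons.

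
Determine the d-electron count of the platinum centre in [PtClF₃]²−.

d⁸

Ligand charges: each chloride is −1; each fluoride is −1. With an overall charge of −2 the platinum centre must be in the +2 oxidation state.
Platinum is a group-10 element; Pt(II) is therefore d⁸.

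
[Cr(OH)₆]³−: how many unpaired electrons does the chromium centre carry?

3

Summing ligand charges against the −3 overall charge gives an oxidation state of +3 for chromium.
Cr sits in group 6, so the d-electron count is 6 − 3 = 3.
In an octahedral field the d³ configuration is t₂g³e_g⁰ (only one arrangement possible), giving 3 unpaired electrons.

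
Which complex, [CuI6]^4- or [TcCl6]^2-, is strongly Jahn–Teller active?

[CuI6]^4-: Summing ligand charges against the −4 overall charge gives an oxidation state of +2 for copper. Cu sits in group 11, so the d-electron count is 11 − 2 = 9. The t₂g⁶e_g³ configuration has an unevenly filled e_g set; the Jahn–Teller theorem predicts a tetragonal distortion (typically axial elongation) to lift the degeneracy.
[TcCl6]^2-: Each chloride is −1; balancing the −2 overall charge requires Tc(IV). Tc sits in group 7, so the d-electron count is 7 − 4 = 3. The d³ configuration leaves the e_g set evenly filled (or empty) — no strong Jahn–Teller driving force.

[CuI6]^4-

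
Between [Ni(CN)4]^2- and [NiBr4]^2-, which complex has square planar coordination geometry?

[Ni(CN)4]^2-

For [Ni(CN)4]^2-: Summing ligand charges against the −2 overall charge gives an oxidation state of +2 for nickel. Ni sits in group 10, so the d-electron count is 10 − 2 = 8. Cyanide is a strong-field ligand (high in the spectrochemical series). A 3d d⁸ ion with strong-field ligands gains enough CFSE to favour square planar over tetrahedral. → square planar.
For [NiBr4]^2-: Ligand charges: each bromide is −1. With an overall charge of −2 the nickel centre must be in the +2 oxidation state. Ni sits in group 10, so the d-electron count is 10 − 2 = 8. Bromide is a weak-field ligand. With weak-field ligands the CFSE gain from square planar is small, so a 3d d⁸ ion takes the sterically preferred tetrahedral geometry. → tetrahedral.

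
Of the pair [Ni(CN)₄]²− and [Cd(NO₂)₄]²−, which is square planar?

For [Ni(CN)₄]²−: Each cyanide is −1; balancing the −2 overall charge requires Ni(II). Group 10 minus oxidation state 2 gives a d⁸ configuration. Cyanide is a strong-field ligand (high in the spectrochemical series). A 3d d⁸ ion with strong-field ligands gains enough CFSE to favour square planar over tetrahedral. → square planar.
For [Cd(NO₂)₄]²−: Summing ligand charges against the −2 overall charge gives an oxidation state of +2 for cadmium. Cd sits in group 12, so the d-electron count is 12 − 2 = 10. A d¹⁰ ion has no crystal-field stabilisation preference between square planar and tetrahedral, so four ligands adopt the sterically favoured tetrahedral geometry. → tetrahedral.

[Ni(CN)₄]²−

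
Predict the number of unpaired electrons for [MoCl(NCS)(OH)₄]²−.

Ligand charges: each chloride is −1; each isothiocyanate is −1; each hydroxide is −1. With an overall charge of −2 the molybdenum centre must be in the +4 oxidation state.
Molybdenum is a group-6 element; Mo(IV) is therefore d².
In an octahedral field the d² configuration is t₂g²e_g⁰ (only one arrangement possible), giving 2 unpaired electrons.

2 unpaired electrons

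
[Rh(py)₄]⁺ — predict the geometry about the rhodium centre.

square planar

Summing ligand charges against the +1 overall charge gives an oxidation state of +1 for rhodium.
Rhodium is a group-9 element; Rh(I) is therefore d⁸.
Coordination number: 4.
A 4d d⁸ ion has a large crystal-field splitting; square planar leaves the high-energy d_{x²−y²} orbital empty and maximises CFSE.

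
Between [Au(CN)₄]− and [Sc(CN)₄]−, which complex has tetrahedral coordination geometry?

[Sc(CN)₄]−

For [Au(CN)₄]−: Summing ligand charges against the −1 overall charge gives an oxidation state of +3 for gold. Au sits in group 11, so the d-electron count is 11 − 3 = 8. A 5d d⁸ ion has a large crystal-field splitting; square planar leaves the high-energy d_{x²−y²} orbital empty and maximises CFSE. → square planar.
For [Sc(CN)₄]−: Summing ligand charges against the −1 overall charge gives an oxidation state of +3 for scandium. Sc sits in group 3, so the d-electron count is 3 − 3 = 0. A d⁰ ion has no crystal-field stabilisation preference between square planar and tetrahedral, so four ligands adopt the sterically favoured tetrahedral geometry. → tetrahedral.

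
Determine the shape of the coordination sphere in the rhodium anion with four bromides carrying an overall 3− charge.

Ligand charges: each bromide is −1. With an overall charge of −3 the rhodium centre must be in the +1 oxidation state.
Group 9 minus oxidation state 1 gives a d⁸ configuration.
With 4 monodentate ligands the coordination number is 4.
A 4d d⁸ ion has a large crystal-field splitting; square planar leaves the high-energy d_{x²−y²} orbital empty and maximises CFSE.

square planar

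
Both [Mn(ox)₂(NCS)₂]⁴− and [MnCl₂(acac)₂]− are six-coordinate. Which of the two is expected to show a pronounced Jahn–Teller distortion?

[Mn(ox)₂(NCS)₂]⁴−: Summing ligand charges against the −4 overall charge gives an oxidation state of +2 for manganese. Group 7 minus oxidation state 2 gives a d⁵ configuration. Isothiocyanate and oxalate are weak-field ligands for a first-row metal, so the complex is high-spin. The d⁵ configuration leaves the e_g set evenly filled (or empty) — no strong Jahn–Teller driving force.
[MnCl₂(acac)₂]−: Each chloride is −1; each acetylacetonate is −1; balancing the −1 overall charge requires Mn(III). Mn sits in group 7, so the d-electron count is 7 − 3 = 4. Acetylacetonate and chloride are weak-field ligands for a first-row metal, so the complex is high-spin. The t₂g³e_g¹ (high-spin) configuration has an unevenly filled e_g set; the Jahn–Teller theorem predicts a tetragonal distortion (typically axial elongation) to lift the degeneracy.

[MnCl₂(acac)₂]−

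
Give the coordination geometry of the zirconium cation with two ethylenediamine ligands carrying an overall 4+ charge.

Ligand charges: ethylenediamine is neutral. With an overall charge of +4 the zirconium centre must be in the +4 oxidation state.
Zirconium is a group-4 element; Zr(IV) is therefore d⁰.
Counting donor atoms: 2×ethylenediamine (bidentate) → 4 donors. Coordination number = 4.
A d⁰ ion has no crystal-field stabilisation preference between square planar and tetrahedral, so four ligands adopt the sterically favoured tetrahedral geometry.

tetrahedral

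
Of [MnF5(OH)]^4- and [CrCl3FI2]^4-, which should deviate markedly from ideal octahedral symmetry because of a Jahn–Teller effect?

[CrCl3FI2]^4-

[MnF5(OH)]^4-: Each fluoride is −1; each hydroxide is −1; balancing the −4 overall charge requires Mn(II). Manganese is a group-7 element; Mn(II) is therefore d⁵. Fluoride and hydroxide are weak-field ligands for a first-row metal, so the complex is high-spin. The d⁵ configuration leaves the e_g set evenly filled (or empty) — no strong Jahn–Teller driving force.
[CrCl3FI2]^4-: Ligand charges: each chloride is −1; each fluoride is −1; each iodide is −1. With an overall charge of −4 the chromium centre must be in the +2 oxidation state. Group 6 minus oxidation state 2 gives a d⁴ configuration. Chloride, fluoride, and iodide are weak-field ligands for a first-row metal, so the complex is high-spin. The t₂g³e_g¹ (high-spin) configuration has an unevenly filled e_g set; the Jahn–Teller theorem predicts a tetragonal distortion (typically axial elongation) to lift the degeneracy.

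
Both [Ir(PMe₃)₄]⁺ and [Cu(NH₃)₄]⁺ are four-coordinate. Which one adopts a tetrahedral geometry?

For [Ir(PMe₃)₄]⁺: Trimethylphosphine is neutral; balancing the +1 overall charge requires Ir(I). Ir sits in group 9, so the d-electron count is 9 − 1 = 8. A 5d d⁸ ion has a large crystal-field splitting; square planar leaves the high-energy d_{x²−y²} orbital empty and maximises CFSE. → square planar.
For [Cu(NH₃)₄]⁺: Ammonia is neutral; balancing the +1 overall charge requires Cu(I). Cu sits in group 11, so the d-electron count is 11 − 1 = 10. A d¹⁰ ion has no crystal-field stabilisation preference between square planar and tetrahedral, so four ligands adopt the sterically favoured tetrahedral geometry. → tetrahedral.

[Cu(NH₃)₄]⁺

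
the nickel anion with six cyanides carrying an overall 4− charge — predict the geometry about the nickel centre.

octahedral

Ligand charges: each cyanide is −1. With an overall charge of −4 the nickel centre must be in the +2 oxidation state.
Group 10 minus oxidation state 2 gives a d⁸ configuration.
Coordination number: 6.
Six donors around a single metal centre give an octahedral coordination sphere.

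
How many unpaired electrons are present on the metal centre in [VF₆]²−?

1 unpaired electron

Each fluoride is −1; balancing the −2 overall charge requires V(IV).
Group 5 minus oxidation state 4 gives a d¹ configuration.
In an octahedral field the d¹ configuration is t₂g¹e_g⁰ (only one arrangement possible), giving 1 unpaired electron.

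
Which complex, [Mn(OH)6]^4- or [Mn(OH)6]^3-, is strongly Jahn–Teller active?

[Mn(OH)6]^4-: Summing ligand charges against the −4 overall charge gives an oxidation state of +2 for manganese. Mn sits in group 7, so the d-electron count is 7 − 2 = 5. Hydroxide is a weak-field ligand for a first-row metal, so the complex is high-spin. The d⁵ configuration leaves the e_g set evenly filled (or empty) — no strong Jahn–Teller driving force.
[Mn(OH)6]^3-: Ligand charges: each hydroxide is −1. With an overall charge of −3 the manganese centre must be in the +3 oxidation state. Manganese is a group-7 element; Mn(III) is therefore d⁴. Hydroxide is a weak-field ligand for a first-row metal, so the complex is high-spin. The t₂g³e_g¹ (high-spin) configuration has an unevenly filled e_g set; the Jahn–Teller theorem predicts a tetragonal distortion (typically axial elongation) to lift the degeneracy.

[Mn(OH)6]^3-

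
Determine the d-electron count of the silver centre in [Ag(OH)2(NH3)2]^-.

d10

Summing ligand charges against the −1 overall charge gives an oxidation state of +1 for silver.
Ag sits in group 11, so the d-electron count is 11 − 1 = 10.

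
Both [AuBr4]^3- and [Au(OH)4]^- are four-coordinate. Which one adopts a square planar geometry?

For [AuBr4]^3-: Each bromide is −1; balancing the −3 overall charge requires Au(I). Group 11 minus oxidation state 1 gives a d¹⁰ configuration. A d¹⁰ ion has no crystal-field stabilisation preference between square planar and tetrahedral, so four ligands adopt the sterically favoured tetrahedral geometry. → tetrahedral.
For [Au(OH)4]^-: Ligand charges: each hydroxide is −1. With an overall charge of −1 the gold centre must be in the +3 oxidation state. Au sits in group 11, so the d-electron count is 11 − 3 = 8. A 5d d⁸ ion has a large crystal-field splitting; square planar leaves the high-energy d_{x²−y²} orbital empty and maximises CFSE. → square planar.

[Au(OH)4]^-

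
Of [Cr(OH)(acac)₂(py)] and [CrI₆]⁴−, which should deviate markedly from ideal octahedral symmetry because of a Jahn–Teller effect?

[Cr(OH)(acac)₂(py)]: Each hydroxide is −1; each acetylacetonate is −1; pyridine is neutral; balancing the 0 overall charge requires Cr(III). Group 6 minus oxidation state 3 gives a d³ configuration. The d³ configuration leaves the e_g set evenly filled (or empty) — no strong Jahn–Teller driving force.
[CrI₆]⁴−: Each iodide is −1; balancing the −4 overall charge requires Cr(II). Group 6 minus oxidation state 2 gives a d⁴ configuration. Iodide is a weak-field ligand for a first-row metal, so the complex is high-spin. The t₂g³e_g¹ (high-spin) configuration has an unevenly filled e_g set; the Jahn–Teller theorem predicts a tetragonal distortion (typically axial elongation) to lift the degeneracy.

[CrI₆]⁴−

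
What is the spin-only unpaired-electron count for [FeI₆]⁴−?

Summing ligand charges against the −4 overall charge gives an oxidation state of +2 for iron.
Group 8 minus oxidation state 2 gives a d⁶ configuration.
The spin state decides the count: Iodide is a weak-field ligand for a first-row metal, so the complex is high-spin.
An octahedral high-spin d⁶ ion is t₂g⁴e_g², giving 4 unpaired electrons.

4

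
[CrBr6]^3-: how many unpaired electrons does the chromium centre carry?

Ligand charges: each bromide is −1. With an overall charge of −3 the chromium centre must be in the +3 oxidation state.
Cr sits in group 6, so the d-electron count is 6 − 3 = 3.
In an octahedral field the d³ configuration is t₂g³e_g⁰ (only one arrangement possible), giving 3 unpaired electrons.

3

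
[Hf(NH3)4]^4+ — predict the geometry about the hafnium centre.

Summing ligand charges against the +4 overall charge gives an oxidation state of +4 for hafnium.
Hf sits in group 4, so the d-electron count is 4 − 4 = 0.
With 4 monodentate ligands the coordination number is 4.
A d⁰ ion has no crystal-field stabilisation preference between square planar and tetrahedral, so four ligands adopt the sterically favoured tetrahedral geometry.

tetrahedral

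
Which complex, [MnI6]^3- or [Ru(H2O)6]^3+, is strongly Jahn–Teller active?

[MnI6]^3-: Each iodide is −1; balancing the −3 overall charge requires Mn(III). Manganese is a group-7 element; Mn(III) is therefore d⁴. Iodide is a weak-field ligand for a first-row metal, so the complex is high-spin. The t₂g³e_g¹ (high-spin) configuration has an unevenly filled e_g set; the Jahn–Teller theorem predicts a tetragonal distortion (typically axial elongation) to lift the degeneracy.
[Ru(H2O)6]^3+: Water is neutral; balancing the +3 overall charge requires Ru(III). Ru sits in group 8, so the d-electron count is 8 − 3 = 5. A 4d ion has a large Δₒ and is invariably low-spin. The d⁵ configuration leaves the e_g set evenly filled (or empty) — no strong Jahn–Teller driving force.

[MnI6]^3-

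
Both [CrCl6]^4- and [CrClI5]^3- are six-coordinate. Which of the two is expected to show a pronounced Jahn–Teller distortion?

[CrCl6]^4-

[CrCl6]^4-: Each chloride is −1; balancing the −4 overall charge requires Cr(II). Group 6 minus oxidation state 2 gives a d⁴ configuration. Chloride is a weak-field ligand for a first-row metal, so the complex is high-spin. The t₂g³e_g¹ (high-spin) configuration has an unevenly filled e_g set; the Jahn–Teller theorem predicts a tetragonal distortion (typically axial elongation) to lift the degeneracy.
[CrClI5]^3-: Each chloride is −1; each iodide is −1; balancing the −3 overall charge requires Cr(III). Cr sits in group 6, so the d-electron count is 6 − 3 = 3. The d³ configuration leaves the e_g set evenly filled (or empty) — no strong Jahn–Teller driving force.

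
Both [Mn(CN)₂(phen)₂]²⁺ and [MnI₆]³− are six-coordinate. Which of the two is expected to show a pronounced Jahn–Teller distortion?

[Mn(CN)₂(phen)₂]²⁺: Ligand charges: each cyanide is −1; 1,10-phenanthroline is neutral. With an overall charge of +2 the manganese centre must be in the +4 oxidation state. Manganese is a group-7 element; Mn(IV) is therefore d³. The d³ configuration leaves the e_g set evenly filled (or empty) — no strong Jahn–Teller driving force.
[MnI₆]³−: Ligand charges: each iodide is −1. With an overall charge of −3 the manganese centre must be in the +3 oxidation state. Manganese is a group-7 element; Mn(III) is therefore d⁴. Iodide is a weak-field ligand for a first-row metal, so the complex is high-spin. The t₂g³e_g¹ (high-spin) configuration has an unevenly filled e_g set; the Jahn–Teller theorem predicts a tetragonal distortion (typically axial elongation) to lift the degeneracy.

[MnI₆]³−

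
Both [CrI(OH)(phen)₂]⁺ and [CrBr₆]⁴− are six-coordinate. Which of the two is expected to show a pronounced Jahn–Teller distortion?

[CrBr₆]⁴−

[CrI(OH)(phen)₂]⁺: Ligand charges: each iodide is −1; each hydroxide is −1; 1,10-phenanthroline is neutral. With an overall charge of +1 the chromium centre must be in the +3 oxidation state. Cr sits in group 6, so the d-electron count is 6 − 3 = 3. The d³ configuration leaves the e_g set evenly filled (or empty) — no strong Jahn–Teller driving force.
[CrBr₆]⁴−: Ligand charges: each bromide is −1. With an overall charge of −4 the chromium centre must be in the +2 oxidation state. Group 6 minus oxidation state 2 gives a d⁴ configuration. Bromide is a weak-field ligand for a first-row metal, so the complex is high-spin. The t₂g³e_g¹ (high-spin) configuration has an unevenly filled e_g set; the Jahn–Teller theorem predicts a tetragonal distortion (typically axial elongation) to lift the degeneracy.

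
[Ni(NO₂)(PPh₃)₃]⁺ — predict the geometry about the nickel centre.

square planar

Ligand charges: each nitro (N-bound nitrite) is −1; triphenylphosphine is neutral. With an overall charge of +1 the nickel centre must be in the +2 oxidation state.
Ni sits in group 10, so the d-electron count is 10 − 2 = 8.
With 4 monodentate ligands the coordination number is 4.
Nitro (N-bound nitrite) and triphenylphosphine are strong-field ligands (high in the spectrochemical series).
A 3d d⁸ ion with strong-field ligands gains enough CFSE to favour square planar over tetrahedral.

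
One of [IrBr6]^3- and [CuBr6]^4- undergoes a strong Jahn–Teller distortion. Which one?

[IrBr6]^3-: Summing ligand charges against the −3 overall charge gives an oxidation state of +3 for iridium. Group 9 minus oxidation state 3 gives a d⁶ configuration. A 5d ion has a large Δₒ and is invariably low-spin. The d⁶ configuration leaves the e_g set evenly filled (or empty) — no strong Jahn–Teller driving force.
[CuBr6]^4-: Summing ligand charges against the −4 overall charge gives an oxidation state of +2 for copper. Group 11 minus oxidation state 2 gives a d⁹ configuration. The t₂g⁶e_g³ configuration has an unevenly filled e_g set; the Jahn–Teller theorem predicts a tetragonal distortion (typically axial elongation) to lift the degeneracy.

[CuBr6]^4-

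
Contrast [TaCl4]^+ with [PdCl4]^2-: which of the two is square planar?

[PdCl4]^2-

For [TaCl4]^+: Ligand charges: each chloride is −1. With an overall charge of +1 the tantalum centre must be in the +5 oxidation state. Group 5 minus oxidation state 5 gives a d⁰ configuration. A d⁰ ion has no crystal-field stabilisation preference between square planar and tetrahedral, so four ligands adopt the sterically favoured tetrahedral geometry. → tetrahedral.
For [PdCl4]^2-: Summing ligand charges against the −2 overall charge gives an oxidation state of +2 for palladium. Pd sits in group 10, so the d-electron count is 10 − 2 = 8. A 4d d⁸ ion has a large crystal-field splitting; square planar leaves the high-energy d_{x²−y²} orbital empty and maximises CFSE. → square planar.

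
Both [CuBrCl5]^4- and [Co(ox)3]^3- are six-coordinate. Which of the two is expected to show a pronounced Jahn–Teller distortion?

[CuBrCl5]^4-

[CuBrCl5]^4-: Ligand charges: each bromide is −1; each chloride is −1. With an overall charge of −4 the copper centre must be in the +2 oxidation state. Copper is a group-11 element; Cu(II) is therefore d⁹. The t₂g⁶e_g³ configuration has an unevenly filled e_g set; the Jahn–Teller theorem predicts a tetragonal distortion (typically axial elongation) to lift the degeneracy.
[Co(ox)3]^3-: Each oxalate is −2; balancing the −3 overall charge requires Co(III). Co sits in group 9, so the d-electron count is 9 − 3 = 6. Co(III) has an exceptionally large octahedral splitting and is low-spin with essentially every ligand except fluoride. The d⁶ configuration leaves the e_g set evenly filled (or empty) — no strong Jahn–Teller driving force.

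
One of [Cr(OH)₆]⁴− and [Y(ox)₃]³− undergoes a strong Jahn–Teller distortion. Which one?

[Cr(OH)₆]⁴−: Summing ligand charges against the −4 overall charge gives an oxidation state of +2 for chromium. Cr sits in group 6, so the d-electron count is 6 − 2 = 4. Hydroxide is a weak-field ligand for a first-row metal, so the complex is high-spin. The t₂g³e_g¹ (high-spin) configuration has an unevenly filled e_g set; the Jahn–Teller theorem predicts a tetragonal distortion (typically axial elongation) to lift the degeneracy.
[Y(ox)₃]³−: Each oxalate is −2; balancing the −3 overall charge requires Y(III). Y sits in group 3, so the d-electron count is 3 − 3 = 0. The d⁰ configuration leaves the e_g set evenly filled (or empty) — no strong Jahn–Teller driving force.

[Cr(OH)₆]⁴−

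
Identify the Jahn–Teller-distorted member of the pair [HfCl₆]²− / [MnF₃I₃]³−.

[MnF₃I₃]³−

[HfCl₆]²−: Ligand charges: each chloride is −1. With an overall charge of −2 the hafnium centre must be in the +4 oxidation state. Hf sits in group 4, so the d-electron count is 4 − 4 = 0. The d⁰ configuration leaves the e_g set evenly filled (or empty) — no strong Jahn–Teller driving force.
[MnF₃I₃]³−: Summing ligand charges against the −3 overall charge gives an oxidation state of +3 for manganese. Group 7 minus oxidation state 3 gives a d⁴ configuration. Fluoride and iodide are weak-field ligands for a first-row metal, so the complex is high-spin. The t₂g³e_g¹ (high-spin) configuration has an unevenly filled e_g set; the Jahn–Teller theorem predicts a tetragonal distortion (typically axial elongation) to lift the degeneracy.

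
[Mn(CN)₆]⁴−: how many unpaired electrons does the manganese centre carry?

Ligand charges: each cyanide is −1. With an overall charge of −4 the manganese centre must be in the +2 oxidation state.
Mn sits in group 7, so the d-electron count is 7 − 2 = 5.
The spin state decides the count: Cyanide is a strong-field ligand (high in the spectrochemical series) for a first-row metal, so the complex is low-spin.
An octahedral low-spin d⁵ ion is t₂g⁵e_g⁰, giving 1 unpaired electron.

1 unpaired electron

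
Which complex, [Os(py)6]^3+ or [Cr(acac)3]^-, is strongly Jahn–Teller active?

[Os(py)6]^3+: Summing ligand charges against the +3 overall charge gives an oxidation state of +3 for osmium. Group 8 minus oxidation state 3 gives a d⁵ configuration. A 5d ion has a large Δₒ and is invariably low-spin. The d⁵ configuration leaves the e_g set evenly filled (or empty) — no strong Jahn–Teller driving force.
[Cr(acac)3]^-: Each acetylacetonate is −1; balancing the −1 overall charge requires Cr(II). Group 6 minus oxidation state 2 gives a d⁴ configuration. Acetylacetonate is a weak-field ligand for a first-row metal, so the complex is high-spin. The t₂g³e_g¹ (high-spin) configuration has an unevenly filled e_g set; the Jahn–Teller theorem predicts a tetragonal distortion (typically axial elongation) to lift the degeneracy.

[Cr(acac)3]^-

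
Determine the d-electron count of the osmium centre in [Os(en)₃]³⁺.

Ethylenediamine is neutral; balancing the +3 overall charge requires Os(III).
Group 8 minus oxidation state 3 gives a d⁵ configuration.

d⁵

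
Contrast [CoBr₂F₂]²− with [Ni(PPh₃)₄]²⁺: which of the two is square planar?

[Ni(PPh₃)₄]²⁺

For [CoBr₂F₂]²−: Summing ligand charges against the −2 overall charge gives an oxidation state of +2 for cobalt. Group 9 minus oxidation state 2 gives a d⁷ configuration. For a high-spin 3d d⁷ ion with weak-field ligands the small Δₜ gives little square-planar CFSE advantage, so four ligands adopt the sterically favoured tetrahedral geometry. → tetrahedral.
For [Ni(PPh₃)₄]²⁺: Ligand charges: triphenylphosphine is neutral. With an overall charge of +2 the nickel centre must be in the +2 oxidation state. Group 10 minus oxidation state 2 gives a d⁸ configuration. Triphenylphosphine is a strong-field ligand (high in the spectrochemical series). A 3d d⁸ ion with strong-field ligands gains enough CFSE to favour square planar over tetrahedral. → square planar.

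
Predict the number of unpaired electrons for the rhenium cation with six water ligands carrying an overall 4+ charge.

3 unpaired electrons

Summing ligand charges against the +4 overall charge gives an oxidation state of +4 for rhenium.
Re sits in group 7, so the d-electron count is 7 − 4 = 3.
In an octahedral field the d³ configuration is t₂g³e_g⁰ (only one arrangement possible), giving 3 unpaired electrons.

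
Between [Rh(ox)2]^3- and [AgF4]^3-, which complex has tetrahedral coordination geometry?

For [Rh(ox)2]^3-: Ligand charges: each oxalate is −2. With an overall charge of −3 the rhodium centre must be in the +1 oxidation state. Group 9 minus oxidation state 1 gives a d⁸ configuration. A 4d d⁸ ion has a large crystal-field splitting; square planar leaves the high-energy d_{x²−y²} orbital empty and maximises CFSE. → square planar.
For [AgF4]^3-: Ligand charges: each fluoride is −1. With an overall charge of −3 the silver centre must be in the +1 oxidation state. Silver is a group-11 element; Ag(I) is therefore d¹⁰. A d¹⁰ ion has no crystal-field stabilisation preference between square planar and tetrahedral, so four ligands adopt the sterically favoured tetrahedral geometry. → tetrahedral.

[AgF4]^3-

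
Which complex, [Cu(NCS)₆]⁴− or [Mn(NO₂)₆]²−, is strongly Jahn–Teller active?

[Cu(NCS)₆]⁴−: Ligand charges: each isothiocyanate is −1. With an overall charge of −4 the copper centre must be in the +2 oxidation state. Copper is a group-11 element; Cu(II) is therefore d⁹. The t₂g⁶e_g³ configuration has an unevenly filled e_g set; the Jahn–Teller theorem predicts a tetragonal distortion (typically axial elongation) to lift the degeneracy.
[Mn(NO₂)₆]²−: Summing ligand charges against the −2 overall charge gives an oxidation state of +4 for manganese. Mn sits in group 7, so the d-electron count is 7 − 4 = 3. The d³ configuration leaves the e_g set evenly filled (or empty) — no strong Jahn–Teller driving force.

[Cu(NCS)₆]⁴−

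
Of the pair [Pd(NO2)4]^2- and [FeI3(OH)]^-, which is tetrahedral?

For [Pd(NO2)4]^2-: Summing ligand charges against the −2 overall charge gives an oxidation state of +2 for palladium. Group 10 minus oxidation state 2 gives a d⁸ configuration. A 4d d⁸ ion has a large crystal-field splitting; square planar leaves the high-energy d_{x²−y²} orbital empty and maximises CFSE. → square planar.
For [FeI3(OH)]^-: Summing ligand charges against the −1 overall charge gives an oxidation state of +3 for iron. Group 8 minus oxidation state 3 gives a d⁵ configuration. A high-spin d⁵ ion has zero CFSE in either geometry, so four ligands adopt the sterically favoured tetrahedral geometry. → tetrahedral.

[FeI3(OH)]^-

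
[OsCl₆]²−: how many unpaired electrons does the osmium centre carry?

2 unpaired electrons

Each chloride is −1; balancing the −2 overall charge requires Os(IV).
Os sits in group 8, so the d-electron count is 8 − 4 = 4.
The spin state decides the count: a 5d ion has a large Δₒ and is invariably low-spin.
An octahedral low-spin d⁴ ion is t₂g⁴e_g⁰, giving 2 unpaired electrons.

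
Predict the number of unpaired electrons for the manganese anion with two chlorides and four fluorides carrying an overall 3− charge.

Ligand charges: each chloride is −1; each fluoride is −1. With an overall charge of −3 the manganese centre must be in the +3 oxidation state.
Group 7 minus oxidation state 3 gives a d⁴ configuration.
The spin state decides the count: Chloride and fluoride are weak-field ligands for a first-row metal, so the complex is high-spin.
An octahedral high-spin d⁴ ion is t₂g³e_g¹, giving 4 unpaired electrons.

4 unpaired electrons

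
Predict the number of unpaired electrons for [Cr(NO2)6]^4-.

2

Ligand charges: each nitro (N-bound nitrite) is −1. With an overall charge of −4 the chromium centre must be in the +2 oxidation state.
Cr sits in group 6, so the d-electron count is 6 − 2 = 4.
The spin state decides the count: Nitro (N-bound nitrite) is a strong-field ligand (high in the spectrochemical series) for a first-row metal, so the complex is low-spin.
An octahedral low-spin d⁴ ion is t₂g⁴e_g⁰, giving 2 unpaired electrons.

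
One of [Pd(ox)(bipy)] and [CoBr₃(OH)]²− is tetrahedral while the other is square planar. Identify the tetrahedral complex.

[CoBr₃(OH)]²−

For [Pd(ox)(bipy)]: Summing ligand charges against the 0 overall charge gives an oxidation state of +2 for palladium. Pd sits in group 10, so the d-electron count is 10 − 2 = 8. A 4d d⁸ ion has a large crystal-field splitting; square planar leaves the high-energy d_{x²−y²} orbital empty and maximises CFSE. → square planar.
For [CoBr₃(OH)]²−: Ligand charges: each bromide is −1; each hydroxide is −1. With an overall charge of −2 the cobalt centre must be in the +2 oxidation state. Co sits in group 9, so the d-electron count is 9 − 2 = 7. For a high-spin 3d d⁷ ion with weak-field ligands the small Δₜ gives little square-planar CFSE advantage, so four ligands adopt the sterically favoured tetrahedral geometry. → tetrahedral.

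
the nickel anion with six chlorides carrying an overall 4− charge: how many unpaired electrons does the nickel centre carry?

2

Ligand charges: each chloride is −1. With an overall charge of −4 the nickel centre must be in the +2 oxidation state.
Nickel is a group-10 element; Ni(II) is therefore d⁸.
In an octahedral field the d⁸ configuration is t₂g⁶e_g² (only one arrangement possible), giving 2 unpaired electrons.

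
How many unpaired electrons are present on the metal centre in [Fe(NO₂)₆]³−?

Each nitro (N-bound nitrite) is −1; balancing the −3 overall charge requires Fe(III).
Iron is a group-8 element; Fe(III) is therefore d⁵.
The spin state decides the count: Nitro (N-bound nitrite) is a strong-field ligand (high in the spectrochemical series) for a first-row metal, so the complex is low-spin.
An octahedral low-spin d⁵ ion is t₂g⁵e_g⁰, giving 1 unpaired electron.

1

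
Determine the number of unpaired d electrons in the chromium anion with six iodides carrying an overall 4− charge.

4 unpaired electrons

Each iodide is −1; balancing the −4 overall charge requires Cr(II).
Cr sits in group 6, so the d-electron count is 6 − 2 = 4.
The spin state decides the count: Iodide is a weak-field ligand for a first-row metal, so the complex is high-spin.
An octahedral high-spin d⁴ ion is t₂g³e_g¹, giving 4 unpaired electrons.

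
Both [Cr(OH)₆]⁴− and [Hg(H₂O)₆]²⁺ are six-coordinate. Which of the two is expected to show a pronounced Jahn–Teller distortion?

[Cr(OH)₆]⁴−: Each hydroxide is −1; balancing the −4 overall charge requires Cr(II). Cr sits in group 6, so the d-electron count is 6 − 2 = 4. Hydroxide is a weak-field ligand for a first-row metal, so the complex is high-spin. The t₂g³e_g¹ (high-spin) configuration has an unevenly filled e_g set; the Jahn–Teller theorem predicts a tetragonal distortion (typically axial elongation) to lift the degeneracy.
[Hg(H₂O)₆]²⁺: Ligand charges: water is neutral. With an overall charge of +2 the mercury centre must be in the +2 oxidation state. Mercury is a group-12 element; Hg(II) is therefore d¹⁰. The d¹⁰ configuration leaves the e_g set evenly filled (or empty) — no strong Jahn–Teller driving force.

[Cr(OH)₆]⁴−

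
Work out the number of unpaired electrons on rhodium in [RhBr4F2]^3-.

Summing ligand charges against the −3 overall charge gives an oxidation state of +3 for rhodium.
Rhodium is a group-9 element; Rh(III) is therefore d⁶.
The spin state decides the count: a 4d ion has a large Δₒ and is invariably low-spin.
An octahedral low-spin d⁶ ion is t₂g⁶e_g⁰, giving 0 unpaired electrons.

0 unpaired electrons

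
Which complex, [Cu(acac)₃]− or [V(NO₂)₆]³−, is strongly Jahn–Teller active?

[Cu(acac)₃]−: Each acetylacetonate is −1; balancing the −1 overall charge requires Cu(II). Group 11 minus oxidation state 2 gives a d⁹ configuration. The t₂g⁶e_g³ configuration has an unevenly filled e_g set; the Jahn–Teller theorem predicts a tetragonal distortion (typically axial elongation) to lift the degeneracy.
[V(NO₂)₆]³−: Summing ligand charges against the −3 overall charge gives an oxidation state of +3 for vanadium. V sits in group 5, so the d-electron count is 5 − 3 = 2. The d² configuration leaves the e_g set evenly filled (or empty) — no strong Jahn–Teller driving force.

[Cu(acac)₃]−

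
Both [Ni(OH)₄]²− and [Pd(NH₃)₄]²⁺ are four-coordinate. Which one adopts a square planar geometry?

For [Ni(OH)₄]²−: Summing ligand charges against the −2 overall charge gives an oxidation state of +2 for nickel. Ni sits in group 10, so the d-electron count is 10 − 2 = 8. Hydroxide is a weak-field ligand. With weak-field ligands the CFSE gain from square planar is small, so a 3d d⁸ ion takes the sterically preferred tetrahedral geometry. → tetrahedral.
For [Pd(NH₃)₄]²⁺: Ligand charges: ammonia is neutral. With an overall charge of +2 the palladium centre must be in the +2 oxidation state. Palladium is a group-10 element; Pd(II) is therefore d⁸. A 4d d⁸ ion has a large crystal-field splitting; square planar leaves the high-energy d_{x²−y²} orbital empty and maximises CFSE. → square planar.

[Pd(NH₃)₄]²⁺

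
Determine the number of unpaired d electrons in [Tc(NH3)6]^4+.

3

Ammonia is neutral; balancing the +4 overall charge requires Tc(IV).
Group 7 minus oxidation state 4 gives a d³ configuration.
In an octahedral field the d³ configuration is t₂g³e_g⁰ (only one arrangement possible), giving 3 unpaired electrons.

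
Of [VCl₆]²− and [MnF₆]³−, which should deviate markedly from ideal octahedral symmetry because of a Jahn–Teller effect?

[VCl₆]²−: Ligand charges: each chloride is −1. With an overall charge of −2 the vanadium centre must be in the +4 oxidation state. Vanadium is a group-5 element; V(IV) is therefore d¹. The d¹ configuration leaves the e_g set evenly filled (or empty) — no strong Jahn–Teller driving force.
[MnF₆]³−: Ligand charges: each fluoride is −1. With an overall charge of −3 the manganese centre must be in the +3 oxidation state. Mn sits in group 7, so the d-electron count is 7 − 3 = 4. Fluoride is a weak-field ligand for a first-row metal, so the complex is high-spin. The t₂g³e_g¹ (high-spin) configuration has an unevenly filled e_g set; the Jahn–Teller theorem predicts a tetragonal distortion (typically axial elongation) to lift the degeneracy.

[MnF₆]³−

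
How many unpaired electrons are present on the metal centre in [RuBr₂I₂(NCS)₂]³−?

1

Ligand charges: each bromide is −1; each iodide is −1; each isothiocyanate is −1. With an overall charge of −3 the ruthenium centre must be in the +3 oxidation state.
Ruthenium is a group-8 element; Ru(III) is therefore d⁵.
The spin state decides the count: a 4d ion has a large Δₒ and is invariably low-spin.
An octahedral low-spin d⁵ ion is t₂g⁵e_g⁰, giving 1 unpaired electron.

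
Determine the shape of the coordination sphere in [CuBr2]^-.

linear

Each bromide is −1; balancing the −1 overall charge requires Cu(I).
Copper is a group-11 element; Cu(I) is therefore d¹⁰.
With 2 monodentate ligands the coordination number is 2.
A d¹⁰ ion with only two ligands adopts a linear arrangement (sp hybridisation; no CFSE preference).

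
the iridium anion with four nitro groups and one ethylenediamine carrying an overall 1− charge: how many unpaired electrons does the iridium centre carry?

0 unpaired electrons

Summing ligand charges against the −1 overall charge gives an oxidation state of +3 for iridium.
Ir sits in group 9, so the d-electron count is 9 − 3 = 6.
Counting donor atoms: 4×nitro (N-bound nitrite) (monodentate) → 4 donors; 1×ethylenediamine (bidentate) → 2 donors. Coordination number = 6.
The spin state decides the count: a 5d ion has a large Δₒ and is invariably low-spin.
An octahedral low-spin d⁶ ion is t₂g⁶e_g⁰, giving 0 unpaired electrons.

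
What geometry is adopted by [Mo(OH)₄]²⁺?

tetrahedral

Each hydroxide is −1; balancing the +2 overall charge requires Mo(VI).
Group 6 minus oxidation state 6 gives a d⁰ configuration.
With 4 monodentate ligands the coordination number is 4.
A d⁰ ion has no crystal-field stabilisation preference between square planar and tetrahedral, so four ligands adopt the sterically favoured tetrahedral geometry.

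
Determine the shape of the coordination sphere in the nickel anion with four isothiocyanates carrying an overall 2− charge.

tetrahedral

Ligand charges: each isothiocyanate is −1. With an overall charge of −2 the nickel centre must be in the +2 oxidation state.
Ni sits in group 10, so the d-electron count is 10 − 2 = 8.
Coordination number: 4.
Isothiocyanate is a weak-field ligand.
With weak-field ligands the CFSE gain from square planar is small, so a 3d d⁸ ion takes the sterically preferred tetrahedral geometry.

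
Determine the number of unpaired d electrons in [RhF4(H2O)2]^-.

0

Ligand charges: each fluoride is −1; water is neutral. With an overall charge of −1 the rhodium centre must be in the +3 oxidation state.
Rhodium is a group-9 element; Rh(III) is therefore d⁶.
The spin state decides the count: a 4d ion has a large Δₒ and is invariably low-spin.
An octahedral low-spin d⁶ ion is t₂g⁶e_g⁰, giving 0 unpaired electrons.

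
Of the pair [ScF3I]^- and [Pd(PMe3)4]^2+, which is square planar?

For [ScF3I]^-: Ligand charges: each fluoride is −1; each iodide is −1. With an overall charge of −1 the scandium centre must be in the +3 oxidation state. Group 3 minus oxidation state 3 gives a d⁰ configuration. A d⁰ ion has no crystal-field stabilisation preference between square planar and tetrahedral, so four ligands adopt the sterically favoured tetrahedral geometry. → tetrahedral.
For [Pd(PMe3)4]^2+: Trimethylphosphine is neutral; balancing the +2 overall charge requires Pd(II). Pd sits in group 10, so the d-electron count is 10 − 2 = 8. A 4d d⁸ ion has a large crystal-field splitting; square planar leaves the high-energy d_{x²−y²} orbital empty and maximises CFSE. → square planar.

[Pd(PMe3)4]^2+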